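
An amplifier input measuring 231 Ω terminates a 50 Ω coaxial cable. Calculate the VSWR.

Γ = (231 − 50)/(231 + 50) = 0.644
VSWR = (1 + 0.644)/(1 − 0.644)

VSWR ≈ 4.62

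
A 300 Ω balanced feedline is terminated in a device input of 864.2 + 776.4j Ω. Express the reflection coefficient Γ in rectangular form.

Γ ≈ 0.643 + j0.238

Γ = (Z_L − Z_0)/(Z_L + Z_0) = (564.2 + j776.4)/(1164 + j776.4)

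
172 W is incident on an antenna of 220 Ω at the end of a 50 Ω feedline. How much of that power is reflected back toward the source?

P_reflected ≈ 68.2 W

Γ = (220 − 50)/(220 + 50) = 0.63
|Γ|² = 0.396
P_refl = |Γ|²·P_inc = 68.2 W, P_del = (1 − |Γ|²)·P_inc = 104 W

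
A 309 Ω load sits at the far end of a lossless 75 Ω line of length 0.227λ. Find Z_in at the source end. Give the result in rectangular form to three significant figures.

βl = 2π × 0.227 = 81.7°
tan(βl) = tan(81.7°) = 6.87
Z_in = Z_0·(Z_L + jZ_0·tanβl)/(Z_0 + jZ_L·tanβl)
     = 75·(309 + j515)/(75 + j2120)

Z_in ≈ 18.6 − j10.3 Ω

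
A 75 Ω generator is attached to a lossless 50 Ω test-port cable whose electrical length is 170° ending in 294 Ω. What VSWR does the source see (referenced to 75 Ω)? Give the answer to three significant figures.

tan(βl) = -0.176
Z_in = Z_0·(Z_L + jZ_0·tanβl)/(Z_0 + jZ_L·tanβl) = 146 + j143 Ω
Γ_s = (Z_in − Z_s)/(Z_in + Z_s) = (71.1 + j143)/(221 + j143), |Γ_s| = 0.606
VSWR = (1 + |Γ_s|)/(1 − |Γ_s|)

VSWR ≈ 4.07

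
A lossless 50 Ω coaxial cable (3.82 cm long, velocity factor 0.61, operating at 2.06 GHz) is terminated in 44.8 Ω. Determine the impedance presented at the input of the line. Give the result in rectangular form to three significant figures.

Z_in ≈ 46.5 − j3.94 Ω

λ = v/f = 0.61·c / 2.06 GHz = 0.0888 m
βl = 2π·l/λ = 2π × 0.43 = 155°
tan(βl) = tan(155°) = -0.47
Z_in = Z_0·(Z_L + jZ_0·tanβl)/(Z_0 + jZ_L·tanβl)
     = 50·(44.8 − j23.5)/(50 − j21.1)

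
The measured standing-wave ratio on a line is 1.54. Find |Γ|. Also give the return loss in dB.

|Γ| ≈ 0.213; return loss ≈ 13.4 dB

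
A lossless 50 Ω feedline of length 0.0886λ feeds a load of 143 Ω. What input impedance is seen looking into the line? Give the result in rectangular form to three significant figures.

βl = 2π × 0.0886 = 31.9°
tan(βl) = tan(31.9°) = 0.622
Z_in = Z_0·(Z_L + jZ_0·tanβl)/(Z_0 + jZ_L·tanβl)
     = 50·(143 + j31.1)/(50 + j89)

Z_in ≈ 47.6 − j53.6 Ω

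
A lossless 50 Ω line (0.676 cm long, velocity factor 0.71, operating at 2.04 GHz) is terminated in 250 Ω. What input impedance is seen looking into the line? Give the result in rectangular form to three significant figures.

λ = v/f = 0.71·c / 2.04 GHz = 0.104 m
βl = 2π·l/λ = 2π × 0.0647 = 23.3°
tan(βl) = tan(23.3°) = 0.431
Z_in = Z_0·(Z_L + jZ_0·tanβl)/(Z_0 + jZ_L·tanβl)
     = 50·(250 + j21.5)/(50 + j108)

Z_in ≈ 52.6 − j91.7 Ω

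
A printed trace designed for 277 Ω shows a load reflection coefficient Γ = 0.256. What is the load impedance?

Z_L = Z_0·(1 + Γ)/(1 − Γ) = 277·(1.26)/(0.744)

Z_L ≈ 468 Ω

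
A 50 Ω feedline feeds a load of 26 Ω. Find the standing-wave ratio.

Γ = (26 − 50)/(26 + 50) = -0.316
VSWR = (1 + 0.316)/(1 − 0.316)

VSWR ≈ 1.92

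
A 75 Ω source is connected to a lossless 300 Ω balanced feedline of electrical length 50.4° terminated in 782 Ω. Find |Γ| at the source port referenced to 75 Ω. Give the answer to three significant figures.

tan(βl) = 1.21
Z_in = Z_0·(Z_L + jZ_0·tanβl)/(Z_0 + jZ_L·tanβl) = 176 − j192 Ω
Γ_s = (Z_in − Z_s)/(Z_in + Z_s) = (101 − j192)/(251 − j192), |Γ_s| = 0.687

|Γ| ≈ 0.687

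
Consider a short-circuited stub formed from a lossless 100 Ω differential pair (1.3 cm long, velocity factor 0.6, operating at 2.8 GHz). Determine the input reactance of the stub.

X_in ≈ 323 Ω (inductive)

λ = v/f = 0.6·c / 2.8 GHz = 0.0643 m
βl = 2π·l/λ = 2π × 0.202 = 72.8°
tan(βl) = 3.23
For a short-circuited stub, Z_in = jZ_0·tan(βl)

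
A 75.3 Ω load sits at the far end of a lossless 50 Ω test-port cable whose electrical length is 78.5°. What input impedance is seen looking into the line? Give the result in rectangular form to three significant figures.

tan(βl) = tan(78.5°) = 4.92
Z_in = Z_0·(Z_L + jZ_0·tanβl)/(Z_0 + jZ_L·tanβl)
     = 50·(75.3 + j246)/(50 + j370)

Z_in ≈ 34 − j5.59 Ω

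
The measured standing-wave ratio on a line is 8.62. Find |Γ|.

|Γ| = (S − 1)/(S + 1) = (8.62 − 1)/(8.62 + 1) = 7.62/9.62

|Γ| ≈ 0.792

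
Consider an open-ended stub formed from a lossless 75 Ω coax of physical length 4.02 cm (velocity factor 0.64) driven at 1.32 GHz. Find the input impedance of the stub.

Z_in ≈ +j12.5 Ω

λ = v/f = 0.64·c / 1.32 GHz = 0.145 m
βl = 2π·l/λ = 2π × 0.276 = 99.5°
tan(βl) = -5.98
For an open-ended stub, Z_in = −jZ_0·cot(βl) = −jZ_0/tan(βl)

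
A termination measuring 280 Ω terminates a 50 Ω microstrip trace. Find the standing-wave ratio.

For a purely resistive load, VSWR = R_L/Z_0 or Z_0/R_L (whichever > 1) = 280/50

VSWR ≈ 5.6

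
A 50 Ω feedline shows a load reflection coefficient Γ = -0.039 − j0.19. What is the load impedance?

Z_L = Z_0·(1 + Γ)/(1 − Γ) = 50·(0.961 − j0.19)/(1.04 + j0.19)

Z_L ≈ 43.1 − j17 Ω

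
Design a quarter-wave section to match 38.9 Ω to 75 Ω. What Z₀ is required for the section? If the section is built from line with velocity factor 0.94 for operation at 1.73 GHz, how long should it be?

Z_qwt ≈ 54 Ω; length ≈ 4.08 cm

Z_qwt = √(Z_0·R_L) = √(75 × 38.9) = √2918
λ = 0.94·c/f = 0.163 m, so l = λ/4 = 0.0408 m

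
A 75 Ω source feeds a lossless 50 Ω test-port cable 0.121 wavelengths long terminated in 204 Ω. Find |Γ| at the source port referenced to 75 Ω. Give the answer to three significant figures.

βl = 2π × 0.121 = 43.6°
tan(βl) = 0.951
Z_in = Z_0·(Z_L + jZ_0·tanβl)/(Z_0 + jZ_L·tanβl) = 24.2 − j46.3 Ω
Γ_s = (Z_in − Z_s)/(Z_in + Z_s) = (-50.8 − j46.3)/(99.2 − j46.3), |Γ_s| = 0.628

|Γ| ≈ 0.628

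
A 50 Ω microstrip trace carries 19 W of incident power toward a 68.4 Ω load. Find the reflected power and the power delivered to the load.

Γ = (68.4 − 50)/(68.4 + 50) = 0.155
|Γ|² = 0.0242
P_refl = |Γ|²·P_inc = 0.459 W, P_del = (1 − |Γ|²)·P_inc = 18.5 W

P_reflected ≈ 0.459 W; P_delivered ≈ 18.5 W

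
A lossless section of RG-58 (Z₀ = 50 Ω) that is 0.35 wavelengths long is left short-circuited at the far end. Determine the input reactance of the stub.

βl = 2π × 0.35 = 126°
tan(βl) = -1.38
For a short-circuited stub, Z_in = jZ_0·tan(βl)

X_in ≈ -68.8 Ω (capacitive)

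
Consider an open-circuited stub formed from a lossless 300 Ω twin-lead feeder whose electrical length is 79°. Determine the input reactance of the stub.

X_in ≈ -58.3 Ω (capacitive)

tan(βl) = 5.14
For an open-circuited stub, Z_in = −jZ_0·cot(βl) = −jZ_0/tan(βl)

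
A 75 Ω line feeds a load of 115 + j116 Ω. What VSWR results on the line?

VSWR ≈ 3.46

Γ = (Z_L − Z_0)/(Z_L + Z_0) = (40 + j116)/(190 + j116)
|Γ| = 123/223 = 0.551
VSWR = (1 + |Γ|)/(1 − |Γ|) = 1.55/0.449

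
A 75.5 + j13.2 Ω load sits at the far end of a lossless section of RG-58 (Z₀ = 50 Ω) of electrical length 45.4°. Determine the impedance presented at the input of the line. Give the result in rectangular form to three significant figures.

tan(βl) = tan(45.4°) = 1.01
Z_in = Z_0·(Z_L + jZ_0·tanβl)/(Z_0 + jZ_L·tanβl)
     = 50·(75.5 + j63.9)/(36.6 + j76.6)

Z_in ≈ 53.2 − j23.9 Ω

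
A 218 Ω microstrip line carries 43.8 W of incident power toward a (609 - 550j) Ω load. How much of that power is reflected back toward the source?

P_reflected ≈ 20.2 W

|Γ| = |(391 − j550)/(827 − j550)| = 0.679
|Γ|² = 0.462
P_refl = |Γ|²·P_inc = 20.2 W, P_del = (1 − |Γ|²)·P_inc = 23.6 W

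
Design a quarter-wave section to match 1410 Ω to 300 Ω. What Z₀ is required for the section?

Z_qwt = √(Z_0·R_L) = √(300 × 1410) = √423000

Z_qwt ≈ 650 Ω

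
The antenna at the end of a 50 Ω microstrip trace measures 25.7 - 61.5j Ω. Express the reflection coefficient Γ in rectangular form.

Γ ≈ 0.204 − j0.647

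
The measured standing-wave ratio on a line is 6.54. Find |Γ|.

|Γ| = (S − 1)/(S + 1) = (6.54 − 1)/(6.54 + 1) = 5.54/7.54

|Γ| ≈ 0.735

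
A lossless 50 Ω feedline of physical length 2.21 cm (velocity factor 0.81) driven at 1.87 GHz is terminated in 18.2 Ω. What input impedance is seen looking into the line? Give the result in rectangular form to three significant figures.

λ = v/f = 0.81·c / 1.87 GHz = 0.13 m
βl = 2π·l/λ = 2π × 0.17 = 61.2°
tan(βl) = tan(61.2°) = 1.82
Z_in = Z_0·(Z_L + jZ_0·tanβl)/(Z_0 + jZ_L·tanβl)
     = 50·(18.2 + j91)/(50 + j33.1)

Z_in ≈ 54.6 + j54.9 Ω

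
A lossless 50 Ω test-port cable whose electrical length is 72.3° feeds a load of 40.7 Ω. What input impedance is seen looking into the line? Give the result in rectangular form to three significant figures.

tan(βl) = tan(72.3°) = 3.13
Z_in = Z_0·(Z_L + jZ_0·tanβl)/(Z_0 + jZ_L·tanβl)
     = 50·(40.7 + j157)/(50 + j128)

Z_in ≈ 58.7 + j7.04 Ω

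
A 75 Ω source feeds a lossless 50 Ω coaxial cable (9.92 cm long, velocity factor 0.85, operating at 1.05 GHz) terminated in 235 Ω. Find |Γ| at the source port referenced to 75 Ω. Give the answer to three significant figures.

λ = v/f = 0.85·c / 1.05 GHz = 0.243 m
βl = 2π·l/λ = 2π × 0.408 = 147°
tan(βl) = -0.648
Z_in = Z_0·(Z_L + jZ_0·tanβl)/(Z_0 + jZ_L·tanβl) = 32.5 + j66.5 Ω
Γ_s = (Z_in − Z_s)/(Z_in + Z_s) = (-42.5 + j66.5)/(107 + j66.5), |Γ_s| = 0.625

|Γ| ≈ 0.625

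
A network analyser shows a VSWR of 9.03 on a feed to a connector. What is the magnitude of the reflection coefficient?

|Γ| ≈ 0.801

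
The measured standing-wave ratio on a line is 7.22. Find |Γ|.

|Γ| ≈ 0.757

|Γ| = (S − 1)/(S + 1) = (7.22 − 1)/(7.22 + 1) = 6.22/8.22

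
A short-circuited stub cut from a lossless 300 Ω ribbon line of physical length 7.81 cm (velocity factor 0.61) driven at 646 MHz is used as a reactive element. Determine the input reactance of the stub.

λ = v/f = 0.61·c / 646 MHz = 0.283 m
βl = 2π·l/λ = 2π × 0.276 = 99.3°
tan(βl) = -6.14
For a short-circuited stub, Z_in = jZ_0·tan(βl)

X_in ≈ -1840 Ω (capacitive)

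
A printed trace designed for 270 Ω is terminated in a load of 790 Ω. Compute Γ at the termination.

Γ = 0.491

Γ = (Z_L − Z_0)/(Z_L + Z_0) = (790 − 270)/(790 + 270) = 520/1060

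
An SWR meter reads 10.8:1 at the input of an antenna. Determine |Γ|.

|Γ| = (S − 1)/(S + 1) = (10.8 − 1)/(10.8 + 1) = 9.8/11.8

|Γ| ≈ 0.831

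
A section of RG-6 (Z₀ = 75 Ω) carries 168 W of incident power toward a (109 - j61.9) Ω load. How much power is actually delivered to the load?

|Γ| = |(34 − j61.9)/(184 − j61.9)| = 0.364
|Γ|² = 0.132
P_refl = |Γ|²·P_inc = 22.2 W, P_del = (1 − |Γ|²)·P_inc = 146 W

P_delivered ≈ 146 W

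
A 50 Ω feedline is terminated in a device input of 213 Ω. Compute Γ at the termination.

Γ = (Z_L − Z_0)/(Z_L + Z_0) = (213 − 50)/(213 + 50) = 163/263

Γ = 0.62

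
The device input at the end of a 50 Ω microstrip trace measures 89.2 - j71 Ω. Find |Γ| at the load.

|Γ| ≈ 0.519

Γ = (Z_L − Z_0)/(Z_L + Z_0) = (39.2 − j71)/(139.2 − j71)
|Γ| = 81.1/156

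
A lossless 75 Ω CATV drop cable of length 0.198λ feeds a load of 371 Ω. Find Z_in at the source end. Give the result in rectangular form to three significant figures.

Z_in ≈ 16.8 − j24.3 Ω

βl = 2π × 0.198 = 71.3°
tan(βl) = tan(71.3°) = 2.95
Z_in = Z_0·(Z_L + jZ_0·tanβl)/(Z_0 + jZ_L·tanβl)
     = 75·(371 + j221)/(75 + j1090)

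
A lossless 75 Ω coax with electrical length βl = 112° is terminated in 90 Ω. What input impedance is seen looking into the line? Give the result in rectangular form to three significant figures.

Z_in ≈ 65.3 + j8.32 Ω

tan(βl) = tan(112°) = -2.48
Z_in = Z_0·(Z_L + jZ_0·tanβl)/(Z_0 + jZ_L·tanβl)
     = 75·(90 − j186)/(75 − j223)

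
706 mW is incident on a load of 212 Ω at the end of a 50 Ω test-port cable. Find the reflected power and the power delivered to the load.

Γ = (212 − 50)/(212 + 50) = 0.618
|Γ|² = 0.382
P_refl = |Γ|²·P_inc = 270 mW, P_del = (1 − |Γ|²)·P_inc = 436 mW

P_reflected ≈ 270 mW; P_delivered ≈ 436 mW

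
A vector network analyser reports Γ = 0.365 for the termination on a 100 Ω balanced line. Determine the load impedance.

Z_L ≈ 215 Ω

Z_L = Z_0·(1 + Γ)/(1 − Γ) = 100·(1.36)/(0.635)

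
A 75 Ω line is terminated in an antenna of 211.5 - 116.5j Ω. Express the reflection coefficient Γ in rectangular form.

Γ = (Z_L − Z_0)/(Z_L + Z_0) = (136.5 − j116.5)/(286.5 − j116.5)

Γ ≈ 0.551 − j0.183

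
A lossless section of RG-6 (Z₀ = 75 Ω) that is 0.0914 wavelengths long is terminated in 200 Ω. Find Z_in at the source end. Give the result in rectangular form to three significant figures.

Z_in ≈ 71.3 − j74.6 Ω

βl = 2π × 0.0914 = 32.9°
tan(βl) = tan(32.9°) = 0.647
Z_in = Z_0·(Z_L + jZ_0·tanβl)/(Z_0 + jZ_L·tanβl)
     = 75·(200 + j48.5)/(75 + j129)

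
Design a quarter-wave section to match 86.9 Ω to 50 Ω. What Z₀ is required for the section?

Z_qwt ≈ 65.9 Ω

Z_qwt = √(Z_0·R_L) = √(50 × 86.9) = √4345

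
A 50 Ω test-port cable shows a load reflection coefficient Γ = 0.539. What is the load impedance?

Z_L = Z_0·(1 + Γ)/(1 − Γ) = 50·(1.54)/(0.461)

Z_L ≈ 167 Ω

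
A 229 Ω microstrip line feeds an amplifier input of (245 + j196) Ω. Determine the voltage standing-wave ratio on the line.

Γ = (Z_L − Z_0)/(Z_L + Z_0) = (16 + j196)/(474 + j196)
|Γ| = 197/513 = 0.383
VSWR = (1 + |Γ|)/(1 − |Γ|) = 1.38/0.617

VSWR ≈ 2.24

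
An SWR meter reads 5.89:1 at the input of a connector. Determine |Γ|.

|Γ| ≈ 0.71

|Γ| = (S − 1)/(S + 1) = (5.89 − 1)/(5.89 + 1) = 4.89/6.89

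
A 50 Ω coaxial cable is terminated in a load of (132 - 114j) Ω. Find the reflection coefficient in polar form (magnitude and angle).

Γ = (Z_L − Z_0)/(Z_L + Z_0) = (82 − j114)/(182 − j114)
|Γ| = 140/215 = 0.654

Γ ≈ 0.654 ∠ -22.2°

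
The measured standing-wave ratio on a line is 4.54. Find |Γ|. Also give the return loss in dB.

|Γ| = (S − 1)/(S + 1) = (4.54 − 1)/(4.54 + 1) = 3.54/5.54
RL = −20·log₁₀|Γ| = −20·log₁₀(0.639)

|Γ| ≈ 0.639; return loss ≈ 3.89 dB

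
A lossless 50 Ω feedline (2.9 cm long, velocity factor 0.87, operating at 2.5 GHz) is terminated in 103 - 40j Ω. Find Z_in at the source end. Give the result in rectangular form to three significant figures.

λ = v/f = 0.87·c / 2.5 GHz = 0.104 m
βl = 2π·l/λ = 2π × 0.278 = 100°
tan(βl) = tan(100°) = -5.67
Z_in = Z_0·(Z_L + jZ_0·tanβl)/(Z_0 + jZ_L·tanβl)
     = 50·(103 − j324)/(-177 − j584)

Z_in ≈ 22.9 + j15.8 Ω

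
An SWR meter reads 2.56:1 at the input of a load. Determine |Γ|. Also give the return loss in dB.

|Γ| = (S − 1)/(S + 1) = (2.56 − 1)/(2.56 + 1) = 1.56/3.56
RL = −20·log₁₀|Γ| = −20·log₁₀(0.438)

|Γ| ≈ 0.438; return loss ≈ 7.17 dB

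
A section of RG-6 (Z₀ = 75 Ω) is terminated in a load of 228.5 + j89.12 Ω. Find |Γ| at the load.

|Γ| ≈ 0.561

Γ = (Z_L − Z_0)/(Z_L + Z_0) = (153.5 + j89.12)/(303.5 + j89.12)
|Γ| = 177/316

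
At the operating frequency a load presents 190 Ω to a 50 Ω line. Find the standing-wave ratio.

Γ = (190 − 50)/(190 + 50) = 0.583
VSWR = (1 + 0.583)/(1 − 0.583)

VSWR ≈ 3.8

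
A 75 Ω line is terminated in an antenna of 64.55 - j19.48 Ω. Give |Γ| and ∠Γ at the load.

Γ ≈ 0.157 ∠ -110°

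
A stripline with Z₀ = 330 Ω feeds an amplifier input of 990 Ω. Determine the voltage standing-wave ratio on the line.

VSWR ≈ 3

For a purely resistive load, VSWR = R_L/Z_0 or Z_0/R_L (whichever > 1) = 990/330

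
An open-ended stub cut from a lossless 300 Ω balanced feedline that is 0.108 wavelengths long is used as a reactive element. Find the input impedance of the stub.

βl = 2π × 0.108 = 38.9°
tan(βl) = 0.806
For an open-ended stub, Z_in = −jZ_0·cot(βl) = −jZ_0/tan(βl)

Z_in ≈ −j372 Ω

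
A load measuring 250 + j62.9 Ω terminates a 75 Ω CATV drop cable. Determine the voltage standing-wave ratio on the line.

VSWR ≈ 3.56

Γ = (Z_L − Z_0)/(Z_L + Z_0) = (175 + j62.9)/(325 + j62.9)
|Γ| = 186/331 = 0.562
VSWR = (1 + |Γ|)/(1 − |Γ|) = 1.56/0.438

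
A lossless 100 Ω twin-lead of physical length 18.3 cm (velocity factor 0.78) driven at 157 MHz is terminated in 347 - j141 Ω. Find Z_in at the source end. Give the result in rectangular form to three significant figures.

λ = v/f = 0.78·c / 157 MHz = 1.49 m
βl = 2π·l/λ = 2π × 0.123 = 44.2°
tan(βl) = tan(44.2°) = 0.973
Z_in = Z_0·(Z_L + jZ_0·tanβl)/(Z_0 + jZ_L·tanβl)
     = 100·(347 − j43.7)/(237 + j337)

Z_in ≈ 39.7 − j74.9 Ω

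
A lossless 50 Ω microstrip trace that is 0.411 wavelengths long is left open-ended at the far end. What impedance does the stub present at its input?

βl = 2π × 0.411 = 148°
tan(βl) = -0.626
For an open-ended stub, Z_in = −jZ_0·cot(βl) = −jZ_0/tan(βl)

Z_in ≈ +j79.9 Ω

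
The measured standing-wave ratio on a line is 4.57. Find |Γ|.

|Γ| = (S − 1)/(S + 1) = (4.57 − 1)/(4.57 + 1) = 3.57/5.57

|Γ| ≈ 0.641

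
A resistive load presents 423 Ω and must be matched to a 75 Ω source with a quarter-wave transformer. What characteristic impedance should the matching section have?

Z_qwt ≈ 178 Ω

Z_qwt = √(Z_0·R_L) = √(75 × 423) = √31720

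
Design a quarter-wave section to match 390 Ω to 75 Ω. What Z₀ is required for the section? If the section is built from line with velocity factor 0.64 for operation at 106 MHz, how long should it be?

Z_qwt ≈ 171 Ω; length ≈ 45.3 cm

Z_qwt = √(Z_0·R_L) = √(75 × 390) = √29250
λ = 0.64·c/f = 1.81 m, so l = λ/4 = 0.453 m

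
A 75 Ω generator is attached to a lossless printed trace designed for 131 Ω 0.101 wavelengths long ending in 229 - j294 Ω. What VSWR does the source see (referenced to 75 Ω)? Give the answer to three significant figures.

βl = 2π × 0.101 = 36.4°
tan(βl) = 0.736
Z_in = Z_0·(Z_L + jZ_0·tanβl)/(Z_0 + jZ_L·tanβl) = 40.6 − j94.2 Ω
Γ_s = (Z_in − Z_s)/(Z_in + Z_s) = (-34.4 − j94.2)/(116 − j94.2), |Γ_s| = 0.672
VSWR = (1 + |Γ_s|)/(1 − |Γ_s|)

VSWR ≈ 5.1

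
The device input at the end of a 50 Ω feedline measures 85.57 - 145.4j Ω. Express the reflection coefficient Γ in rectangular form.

Γ ≈ 0.657 − j0.368

Γ = (Z_L − Z_0)/(Z_L + Z_0) = (35.57 − j145.4)/(135.6 − j145.4)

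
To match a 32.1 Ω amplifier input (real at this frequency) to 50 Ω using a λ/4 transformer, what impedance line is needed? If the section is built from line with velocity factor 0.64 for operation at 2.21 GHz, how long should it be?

Z_qwt ≈ 40.1 Ω; length ≈ 2.17 cm

Z_qwt = √(Z_0·R_L) = √(50 × 32.1) = √1605
λ = 0.64·c/f = 0.0869 m, so l = λ/4 = 0.0217 m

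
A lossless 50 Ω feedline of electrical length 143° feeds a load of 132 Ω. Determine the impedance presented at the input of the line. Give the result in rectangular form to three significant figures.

Z_in ≈ 41.7 + j45.4 Ω

tan(βl) = tan(143°) = -0.754
Z_in = Z_0·(Z_L + jZ_0·tanβl)/(Z_0 + jZ_L·tanβl)
     = 50·(132 − j37.7)/(50 − j99.5)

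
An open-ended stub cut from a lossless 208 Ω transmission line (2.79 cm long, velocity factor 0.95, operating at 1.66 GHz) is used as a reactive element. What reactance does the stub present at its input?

X_in ≈ -127 Ω (capacitive)

λ = v/f = 0.95·c / 1.66 GHz = 0.172 m
βl = 2π·l/λ = 2π × 0.163 = 58.5°
tan(βl) = 1.63
For an open-ended stub, Z_in = −jZ_0·cot(βl) = −jZ_0/tan(βl)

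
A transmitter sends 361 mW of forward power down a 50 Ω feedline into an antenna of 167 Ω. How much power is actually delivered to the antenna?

P_delivered ≈ 256 mW

Γ = (167 − 50)/(167 + 50) = 0.539
|Γ|² = 0.291
P_refl = |Γ|²·P_inc = 105 mW, P_del = (1 − |Γ|²)·P_inc = 256 mW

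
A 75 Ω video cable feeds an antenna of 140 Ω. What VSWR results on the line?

VSWR ≈ 1.87

Γ = (140 − 75)/(140 + 75) = 0.302
VSWR = (1 + 0.302)/(1 − 0.302)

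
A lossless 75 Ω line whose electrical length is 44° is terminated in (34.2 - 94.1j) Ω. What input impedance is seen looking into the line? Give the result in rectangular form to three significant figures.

Z_in ≈ 13 − j12.4 Ω

tan(βl) = tan(44°) = 0.966
Z_in = Z_0·(Z_L + jZ_0·tanβl)/(Z_0 + jZ_L·tanβl)
     = 75·(34.2 − j21.7)/(166 + j33)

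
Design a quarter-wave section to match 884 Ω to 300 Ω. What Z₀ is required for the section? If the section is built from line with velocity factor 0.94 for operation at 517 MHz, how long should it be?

Z_qwt ≈ 515 Ω; length ≈ 13.6 cm

Z_qwt = √(Z_0·R_L) = √(300 × 884) = √265200
λ = 0.94·c/f = 0.545 m, so l = λ/4 = 0.136 m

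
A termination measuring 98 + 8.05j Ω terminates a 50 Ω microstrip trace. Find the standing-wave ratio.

Γ = (Z_L − Z_0)/(Z_L + Z_0) = (48 + j8.05)/(148 + j8.05)
|Γ| = 48.7/148 = 0.328
VSWR = (1 + |Γ|)/(1 − |Γ|) = 1.33/0.672

VSWR ≈ 1.98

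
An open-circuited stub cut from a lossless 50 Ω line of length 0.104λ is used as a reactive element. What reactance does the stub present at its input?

βl = 2π × 0.104 = 37.4°
tan(βl) = 0.766
For an open-circuited stub, Z_in = −jZ_0·cot(βl) = −jZ_0/tan(βl)

X_in ≈ -65.3 Ω (capacitive)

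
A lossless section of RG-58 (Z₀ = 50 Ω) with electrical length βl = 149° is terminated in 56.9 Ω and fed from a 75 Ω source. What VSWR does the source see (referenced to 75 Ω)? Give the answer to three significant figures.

tan(βl) = -0.601
Z_in = Z_0·(Z_L + jZ_0·tanβl)/(Z_0 + jZ_L·tanβl) = 52.8 + j6.04 Ω
Γ_s = (Z_in − Z_s)/(Z_in + Z_s) = (-22.2 + j6.04)/(128 + j6.04), |Γ_s| = 0.18
VSWR = (1 + |Γ_s|)/(1 − |Γ_s|)

VSWR ≈ 1.44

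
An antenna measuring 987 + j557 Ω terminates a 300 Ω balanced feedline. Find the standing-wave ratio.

Γ = (Z_L − Z_0)/(Z_L + Z_0) = (687 + j557)/(1287 + j557)
|Γ| = 884/1400 = 0.631
VSWR = (1 + |Γ|)/(1 − |Γ|) = 1.63/0.369

VSWR ≈ 4.42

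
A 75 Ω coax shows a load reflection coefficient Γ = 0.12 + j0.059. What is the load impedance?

Z_L ≈ 94.7 + j11.4 Ω

Z_L = Z_0·(1 + Γ)/(1 − Γ) = 75·(1.12 + j0.059)/(0.88 − j0.059)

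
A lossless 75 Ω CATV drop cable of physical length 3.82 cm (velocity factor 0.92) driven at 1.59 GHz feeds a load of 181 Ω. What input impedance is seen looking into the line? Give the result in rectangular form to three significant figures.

Z_in ≈ 32 − j11.8 Ω

λ = v/f = 0.92·c / 1.59 GHz = 0.174 m
βl = 2π·l/λ = 2π × 0.22 = 79.2°
tan(βl) = tan(79.2°) = 5.25
Z_in = Z_0·(Z_L + jZ_0·tanβl)/(Z_0 + jZ_L·tanβl)
     = 75·(181 + j394)/(75 + j951)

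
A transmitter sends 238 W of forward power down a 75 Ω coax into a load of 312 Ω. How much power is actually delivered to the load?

P_delivered ≈ 149 W

Γ = (312 − 75)/(312 + 75) = 0.612
|Γ|² = 0.375
P_refl = |Γ|²·P_inc = 89.3 W, P_del = (1 − |Γ|²)·P_inc = 149 W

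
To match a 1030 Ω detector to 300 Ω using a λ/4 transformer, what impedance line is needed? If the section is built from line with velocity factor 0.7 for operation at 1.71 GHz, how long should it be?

Z_qwt = √(Z_0·R_L) = √(300 × 1030) = √309000
λ = 0.7·c/f = 0.123 m, so l = λ/4 = 0.0307 m

Z_qwt ≈ 556 Ω; length ≈ 3.07 cm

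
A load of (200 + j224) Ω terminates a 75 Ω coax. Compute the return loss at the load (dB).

Γ = (125 + j224)/(275 + j224), |Γ| = 0.723
RL = −20·log₁₀|Γ| = −20·log₁₀(0.723)

RL ≈ 2.81 dB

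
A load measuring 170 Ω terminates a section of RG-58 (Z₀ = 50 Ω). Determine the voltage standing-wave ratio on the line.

VSWR ≈ 3.4

Γ = (170 − 50)/(170 + 50) = 0.545
VSWR = (1 + 0.545)/(1 − 0.545)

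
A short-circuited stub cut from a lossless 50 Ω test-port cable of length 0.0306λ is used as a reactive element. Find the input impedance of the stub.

βl = 2π × 0.0306 = 11°
tan(βl) = 0.195
For a short-circuited stub, Z_in = jZ_0·tan(βl)

Z_in ≈ +j9.73 Ω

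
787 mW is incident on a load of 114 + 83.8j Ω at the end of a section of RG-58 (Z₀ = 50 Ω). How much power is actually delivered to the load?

P_delivered ≈ 529 mW

|Γ| = |(64 + j83.8)/(164 + j83.8)| = 0.573
|Γ|² = 0.328
P_refl = |Γ|²·P_inc = 258 mW, P_del = (1 − |Γ|²)·P_inc = 529 mW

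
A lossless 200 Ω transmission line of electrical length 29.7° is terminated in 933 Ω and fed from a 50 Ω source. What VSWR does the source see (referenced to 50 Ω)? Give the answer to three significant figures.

tan(βl) = 0.57
Z_in = Z_0·(Z_L + jZ_0·tanβl)/(Z_0 + jZ_L·tanβl) = 153 − j293 Ω
Γ_s = (Z_in − Z_s)/(Z_in + Z_s) = (103 − j293)/(203 − j293), |Γ_s| = 0.871
VSWR = (1 + |Γ_s|)/(1 − |Γ_s|)

VSWR ≈ 14.5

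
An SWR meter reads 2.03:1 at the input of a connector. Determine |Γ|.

|Γ| ≈ 0.34

|Γ| = (S − 1)/(S + 1) = (2.03 − 1)/(2.03 + 1) = 1.03/3.03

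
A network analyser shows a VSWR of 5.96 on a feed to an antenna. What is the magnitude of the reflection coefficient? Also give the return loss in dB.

|Γ| ≈ 0.713; return loss ≈ 2.94 dB

|Γ| = (S − 1)/(S + 1) = (5.96 − 1)/(5.96 + 1) = 4.96/6.96
RL = −20·log₁₀|Γ| = −20·log₁₀(0.713)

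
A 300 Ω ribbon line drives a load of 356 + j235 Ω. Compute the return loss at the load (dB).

RL ≈ 9.2 dB

Γ = (56 + j235)/(656 + j235), |Γ| = 0.347
RL = −20·log₁₀|Γ| = −20·log₁₀(0.347)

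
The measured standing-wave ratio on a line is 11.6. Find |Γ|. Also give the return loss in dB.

|Γ| ≈ 0.841; return loss ≈ 1.5 dB

|Γ| = (S − 1)/(S + 1) = (11.6 − 1)/(11.6 + 1) = 10.6/12.6
RL = −20·log₁₀|Γ| = −20·log₁₀(0.841)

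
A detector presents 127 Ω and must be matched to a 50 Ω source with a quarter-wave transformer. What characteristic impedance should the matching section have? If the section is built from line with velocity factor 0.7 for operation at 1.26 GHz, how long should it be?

Z_qwt = √(Z_0·R_L) = √(50 × 127) = √6350
λ = 0.7·c/f = 0.167 m, so l = λ/4 = 0.0417 m

Z_qwt ≈ 79.7 Ω; length ≈ 4.17 cm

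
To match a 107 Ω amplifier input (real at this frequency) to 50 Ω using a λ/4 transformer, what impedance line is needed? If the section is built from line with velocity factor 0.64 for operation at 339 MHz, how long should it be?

Z_qwt = √(Z_0·R_L) = √(50 × 107) = √5350
λ = 0.64·c/f = 0.566 m, so l = λ/4 = 0.142 m

Z_qwt ≈ 73.1 Ω; length ≈ 14.2 cm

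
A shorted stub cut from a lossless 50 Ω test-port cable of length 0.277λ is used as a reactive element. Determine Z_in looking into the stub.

βl = 2π × 0.277 = 99.7°
tan(βl) = -5.84
For a shorted stub, Z_in = jZ_0·tan(βl)

Z_in ≈ −j292 Ω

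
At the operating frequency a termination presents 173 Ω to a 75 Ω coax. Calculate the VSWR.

VSWR ≈ 2.31

Γ = (173 − 75)/(173 + 75) = 0.395
VSWR = (1 + 0.395)/(1 − 0.395)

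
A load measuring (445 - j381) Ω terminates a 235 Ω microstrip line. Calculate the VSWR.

VSWR ≈ 3.53

Γ = (Z_L − Z_0)/(Z_L + Z_0) = (210 − j381)/(680 − j381)
|Γ| = 435/779 = 0.558
VSWR = (1 + |Γ|)/(1 − |Γ|) = 1.56/0.442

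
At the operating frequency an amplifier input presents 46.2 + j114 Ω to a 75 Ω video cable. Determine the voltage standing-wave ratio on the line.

VSWR ≈ 5.82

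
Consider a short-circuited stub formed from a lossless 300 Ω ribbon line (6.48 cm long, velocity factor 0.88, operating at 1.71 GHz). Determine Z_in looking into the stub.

Z_in ≈ −j166 Ω

λ = v/f = 0.88·c / 1.71 GHz = 0.154 m
βl = 2π·l/λ = 2π × 0.42 = 151°
tan(βl) = -0.552
For a short-circuited stub, Z_in = jZ_0·tan(βl)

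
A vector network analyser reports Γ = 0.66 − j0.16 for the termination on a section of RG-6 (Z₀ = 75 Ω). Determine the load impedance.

Z_L = Z_0·(1 + Γ)/(1 − Γ) = 75·(1.66 − j0.16)/(0.34 + j0.16)

Z_L ≈ 286 − j170 Ω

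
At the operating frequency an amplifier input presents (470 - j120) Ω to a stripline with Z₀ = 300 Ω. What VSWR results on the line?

VSWR ≈ 1.73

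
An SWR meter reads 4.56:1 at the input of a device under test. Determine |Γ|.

|Γ| = (S − 1)/(S + 1) = (4.56 − 1)/(4.56 + 1) = 3.56/5.56

|Γ| ≈ 0.64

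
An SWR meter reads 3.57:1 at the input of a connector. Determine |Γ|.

|Γ| = (S − 1)/(S + 1) = (3.57 − 1)/(3.57 + 1) = 2.57/4.57

|Γ| ≈ 0.562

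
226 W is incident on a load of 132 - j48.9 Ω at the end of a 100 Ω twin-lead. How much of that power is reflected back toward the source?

P_reflected ≈ 13.7 W

|Γ| = |(32 − j48.9)/(232 − j48.9)| = 0.246
|Γ|² = 0.0608
P_refl = |Γ|²·P_inc = 13.7 W, P_del = (1 − |Γ|²)·P_inc = 212 W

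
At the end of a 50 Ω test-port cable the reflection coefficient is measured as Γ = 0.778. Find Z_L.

Z_L ≈ 400 Ω

Z_L = Z_0·(1 + Γ)/(1 − Γ) = 50·(1.78)/(0.222)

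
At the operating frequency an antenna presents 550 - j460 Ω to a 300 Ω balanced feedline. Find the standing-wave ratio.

VSWR ≈ 3.36

Γ = (Z_L − Z_0)/(Z_L + Z_0) = (250 − j460)/(850 − j460)
|Γ| = 524/966 = 0.542
VSWR = (1 + |Γ|)/(1 − |Γ|) = 1.54/0.458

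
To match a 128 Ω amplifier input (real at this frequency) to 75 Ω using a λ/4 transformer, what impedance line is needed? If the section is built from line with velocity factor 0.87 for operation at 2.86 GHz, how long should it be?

Z_qwt = √(Z_0·R_L) = √(75 × 128) = √9600
λ = 0.87·c/f = 0.0913 m, so l = λ/4 = 0.0228 m

Z_qwt ≈ 98 Ω; length ≈ 2.28 cm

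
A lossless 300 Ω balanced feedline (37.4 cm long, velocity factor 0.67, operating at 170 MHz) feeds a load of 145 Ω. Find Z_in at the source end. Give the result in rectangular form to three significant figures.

λ = v/f = 0.67·c / 170 MHz = 1.18 m
βl = 2π·l/λ = 2π × 0.316 = 114°
tan(βl) = tan(114°) = -2.26
Z_in = Z_0·(Z_L + jZ_0·tanβl)/(Z_0 + jZ_L·tanβl)
     = 300·(145 − j678)/(300 − j328)

Z_in ≈ 404 − j237 Ω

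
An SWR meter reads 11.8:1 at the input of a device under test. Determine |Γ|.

|Γ| ≈ 0.844

|Γ| = (S − 1)/(S + 1) = (11.8 − 1)/(11.8 + 1) = 10.8/12.8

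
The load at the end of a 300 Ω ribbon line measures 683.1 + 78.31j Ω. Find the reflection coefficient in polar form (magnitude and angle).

Γ ≈ 0.396 ∠ 7°

Γ = (Z_L − Z_0)/(Z_L + Z_0) = (383.1 + j78.31)/(983.1 + j78.31)
|Γ| = 391/986 = 0.396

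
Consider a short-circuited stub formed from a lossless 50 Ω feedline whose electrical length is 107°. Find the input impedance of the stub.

tan(βl) = -3.27
For a short-circuited stub, Z_in = jZ_0·tan(βl)

Z_in ≈ −j164 Ω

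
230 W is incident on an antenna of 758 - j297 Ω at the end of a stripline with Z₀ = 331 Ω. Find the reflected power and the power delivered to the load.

|Γ| = |(427 − j297)/(1089 − j297)| = 0.461
|Γ|² = 0.212
P_refl = |Γ|²·P_inc = 48.8 W, P_del = (1 − |Γ|²)·P_inc = 181 W

P_reflected ≈ 48.8 W; P_delivered ≈ 181 W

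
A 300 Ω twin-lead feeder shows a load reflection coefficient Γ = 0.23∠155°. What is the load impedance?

Z_L ≈ 193 + j39.7 Ω

Z_L = Z_0·(1 + Γ)/(1 − Γ) = 300·(0.792 + j0.0972)/(1.21 − j0.0972)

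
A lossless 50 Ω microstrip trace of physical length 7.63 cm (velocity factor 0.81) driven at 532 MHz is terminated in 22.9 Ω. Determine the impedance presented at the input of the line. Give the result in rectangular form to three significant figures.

Z_in ≈ 56.4 + j42.1 Ω

λ = v/f = 0.81·c / 532 MHz = 0.457 m
βl = 2π·l/λ = 2π × 0.167 = 60.1°
tan(βl) = tan(60.1°) = 1.74
Z_in = Z_0·(Z_L + jZ_0·tanβl)/(Z_0 + jZ_L·tanβl)
     = 50·(22.9 + j87.1)/(50 + j39.9)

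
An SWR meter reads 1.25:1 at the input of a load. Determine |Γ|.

|Γ| = (S − 1)/(S + 1) = (1.25 − 1)/(1.25 + 1) = 0.25/2.25

|Γ| ≈ 0.111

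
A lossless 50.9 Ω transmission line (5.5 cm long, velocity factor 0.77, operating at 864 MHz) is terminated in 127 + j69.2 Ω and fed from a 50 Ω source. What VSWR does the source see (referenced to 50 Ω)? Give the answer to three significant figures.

λ = v/f = 0.77·c / 864 MHz = 0.267 m
βl = 2π·l/λ = 2π × 0.206 = 74.1°
tan(βl) = 3.5
Z_in = Z_0·(Z_L + jZ_0·tanβl)/(Z_0 + jZ_L·tanβl) = 18.6 − j22.6 Ω
Γ_s = (Z_in − Z_s)/(Z_in + Z_s) = (-31.4 − j22.6)/(68.6 − j22.6), |Γ_s| = 0.535
VSWR = (1 + |Γ_s|)/(1 − |Γ_s|)

VSWR ≈ 3.3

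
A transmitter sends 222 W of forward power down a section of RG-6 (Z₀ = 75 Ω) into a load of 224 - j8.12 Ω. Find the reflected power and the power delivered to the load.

P_reflected ≈ 55.3 W; P_delivered ≈ 167 W

|Γ| = |(149 − j8.12)/(299 − j8.12)| = 0.499
|Γ|² = 0.249
P_refl = |Γ|²·P_inc = 55.3 W, P_del = (1 − |Γ|²)·P_inc = 167 W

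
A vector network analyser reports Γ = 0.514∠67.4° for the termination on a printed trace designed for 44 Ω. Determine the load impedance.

Z_L = Z_0·(1 + Γ)/(1 − Γ) = 44·(1.2 + j0.475)/(0.802 − j0.475)

Z_L ≈ 37.2 + j48 Ω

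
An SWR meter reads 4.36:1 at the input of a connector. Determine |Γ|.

|Γ| ≈ 0.627

|Γ| = (S − 1)/(S + 1) = (4.36 − 1)/(4.36 + 1) = 3.36/5.36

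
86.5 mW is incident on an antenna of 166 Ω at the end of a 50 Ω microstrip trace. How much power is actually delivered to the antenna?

P_delivered ≈ 61.6 mW

Γ = (166 − 50)/(166 + 50) = 0.537
|Γ|² = 0.288
P_refl = |Γ|²·P_inc = 24.9 mW, P_del = (1 − |Γ|²)·P_inc = 61.6 mW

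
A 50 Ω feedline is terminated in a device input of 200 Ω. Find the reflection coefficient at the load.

Γ = 0.6

Γ = (Z_L − Z_0)/(Z_L + Z_0) = (200 − 50)/(200 + 50) = 150/250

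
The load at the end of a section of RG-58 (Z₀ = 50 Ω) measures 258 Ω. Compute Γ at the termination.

Γ = (Z_L − Z_0)/(Z_L + Z_0) = (258 − 50)/(258 + 50) = 208/308

Γ = 0.675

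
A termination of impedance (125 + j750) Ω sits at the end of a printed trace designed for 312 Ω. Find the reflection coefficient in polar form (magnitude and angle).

Γ = (Z_L − Z_0)/(Z_L + Z_0) = (-187 + j750)/(437 + j750)
|Γ| = 773/868 = 0.89

Γ ≈ 0.89 ∠ 44.2°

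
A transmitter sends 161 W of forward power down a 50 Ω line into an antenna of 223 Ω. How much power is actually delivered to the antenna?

P_delivered ≈ 96.3 W

Γ = (223 − 50)/(223 + 50) = 0.634
|Γ|² = 0.402
P_refl = |Γ|²·P_inc = 64.7 W, P_del = (1 − |Γ|²)·P_inc = 96.3 W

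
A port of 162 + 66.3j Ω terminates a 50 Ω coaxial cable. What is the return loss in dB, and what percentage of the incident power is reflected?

Γ = (112 + j66.3)/(212 + j66.3), |Γ| = 0.586
RL = −20·log₁₀(0.586) = 4.64 dB
P_refl/P_inc = |Γ|² = 0.343

RL ≈ 4.64 dB; 34.3% of incident power reflected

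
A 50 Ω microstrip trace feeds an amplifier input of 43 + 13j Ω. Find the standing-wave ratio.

Γ = (Z_L − Z_0)/(Z_L + Z_0) = (-7 + j13)/(93 + j13)
|Γ| = 14.8/93.9 = 0.157
VSWR = (1 + |Γ|)/(1 − |Γ|) = 1.16/0.843

VSWR ≈ 1.37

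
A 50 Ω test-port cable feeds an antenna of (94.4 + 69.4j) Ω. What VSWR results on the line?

VSWR ≈ 3.12

Γ = (Z_L − Z_0)/(Z_L + Z_0) = (44.4 + j69.4)/(144.4 + j69.4)
|Γ| = 82.4/160 = 0.514
VSWR = (1 + |Γ|)/(1 − |Γ|) = 1.51/0.486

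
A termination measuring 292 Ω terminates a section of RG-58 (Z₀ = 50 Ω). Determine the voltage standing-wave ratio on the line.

For a purely resistive load, VSWR = R_L/Z_0 or Z_0/R_L (whichever > 1) = 292/50

VSWR ≈ 5.84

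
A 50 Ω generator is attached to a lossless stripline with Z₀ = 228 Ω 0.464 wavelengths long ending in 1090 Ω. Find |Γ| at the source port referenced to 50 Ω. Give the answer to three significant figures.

βl = 2π × 0.464 = 167°
tan(βl) = -0.23
Z_in = Z_0·(Z_L + jZ_0·tanβl)/(Z_0 + jZ_L·tanβl) = 519 + j519 Ω
Γ_s = (Z_in − Z_s)/(Z_in + Z_s) = (469 + j519)/(569 + j519), |Γ_s| = 0.908

|Γ| ≈ 0.908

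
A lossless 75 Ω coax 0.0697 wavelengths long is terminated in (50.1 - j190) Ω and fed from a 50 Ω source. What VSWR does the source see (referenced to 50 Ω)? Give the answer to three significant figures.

VSWR ≈ 12.6

βl = 2π × 0.0697 = 25.1°
tan(βl) = 0.468
Z_in = Z_0·(Z_L + jZ_0·tanβl)/(Z_0 + jZ_L·tanβl) = 12.5 − j72.6 Ω
Γ_s = (Z_in − Z_s)/(Z_in + Z_s) = (-37.5 − j72.6)/(62.5 − j72.6), |Γ_s| = 0.853
VSWR = (1 + |Γ_s|)/(1 − |Γ_s|)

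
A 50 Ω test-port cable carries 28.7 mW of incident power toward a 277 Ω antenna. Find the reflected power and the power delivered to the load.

Γ = (277 − 50)/(277 + 50) = 0.694
|Γ|² = 0.482
P_refl = |Γ|²·P_inc = 13.8 mW, P_del = (1 − |Γ|²)·P_inc = 14.9 mW

P_reflected ≈ 13.8 mW; P_delivered ≈ 14.9 mW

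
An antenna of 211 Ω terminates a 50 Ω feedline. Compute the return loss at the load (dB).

RL ≈ 4.2 dB

Γ = (211 − 50)/(211 + 50) = 0.617
RL = −20·log₁₀|Γ| = −20·log₁₀(0.617)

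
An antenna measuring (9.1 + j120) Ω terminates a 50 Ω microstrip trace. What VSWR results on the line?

VSWR ≈ 37.3

Γ = (Z_L − Z_0)/(Z_L + Z_0) = (-40.9 + j120)/(59.1 + j120)
|Γ| = 127/134 = 0.948
VSWR = (1 + |Γ|)/(1 − |Γ|) = 1.95/0.0522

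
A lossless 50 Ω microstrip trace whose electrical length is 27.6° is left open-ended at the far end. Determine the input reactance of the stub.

X_in ≈ -95.6 Ω (capacitive)

tan(βl) = 0.523
For an open-ended stub, Z_in = −jZ_0·cot(βl) = −jZ_0/tan(βl)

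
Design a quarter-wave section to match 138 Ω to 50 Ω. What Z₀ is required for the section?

Z_qwt ≈ 83.1 Ω

Z_qwt = √(Z_0·R_L) = √(50 × 138) = √6900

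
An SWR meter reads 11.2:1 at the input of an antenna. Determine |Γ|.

|Γ| = (S − 1)/(S + 1) = (11.2 − 1)/(11.2 + 1) = 10.2/12.2

|Γ| ≈ 0.836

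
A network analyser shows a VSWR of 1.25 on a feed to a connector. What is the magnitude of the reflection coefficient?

|Γ| ≈ 0.111

|Γ| = (S − 1)/(S + 1) = (1.25 − 1)/(1.25 + 1) = 0.25/2.25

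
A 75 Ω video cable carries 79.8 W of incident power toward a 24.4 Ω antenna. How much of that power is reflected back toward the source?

Γ = (24.4 − 75)/(24.4 + 75) = -0.509
|Γ|² = 0.259
P_refl = |Γ|²·P_inc = 20.7 W, P_del = (1 − |Γ|²)·P_inc = 59.1 W

P_reflected ≈ 20.7 W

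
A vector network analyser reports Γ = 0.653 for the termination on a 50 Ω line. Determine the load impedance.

Z_L = Z_0·(1 + Γ)/(1 − Γ) = 50·(1.65)/(0.347)

Z_L ≈ 238 Ω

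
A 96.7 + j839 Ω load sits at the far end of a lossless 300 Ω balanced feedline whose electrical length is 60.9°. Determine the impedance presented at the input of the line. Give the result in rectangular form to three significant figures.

tan(βl) = tan(60.9°) = 1.8
Z_in = Z_0·(Z_L + jZ_0·tanβl)/(Z_0 + jZ_L·tanβl)
     = 300·(96.7 + j1380)/(-1210 + j174)

Z_in ≈ 24.7 − j339 Ω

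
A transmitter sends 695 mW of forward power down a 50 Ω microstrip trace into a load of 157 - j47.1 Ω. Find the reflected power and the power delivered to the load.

P_reflected ≈ 211 mW; P_delivered ≈ 484 mW

|Γ| = |(107 − j47.1)/(207 − j47.1)| = 0.551
|Γ|² = 0.303
P_refl = |Γ|²·P_inc = 211 mW, P_del = (1 − |Γ|²)·P_inc = 484 mW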